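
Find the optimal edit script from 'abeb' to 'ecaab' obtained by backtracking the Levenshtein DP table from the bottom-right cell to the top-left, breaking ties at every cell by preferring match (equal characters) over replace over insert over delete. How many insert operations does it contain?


Edit distance = 4. Backtracking from cell (4, 5) with preference match > replace > insert > delete,
then listing the resulting alignment 'abeb' -> 'ecaab' left to right:
  Step 1: insert 'e' [insertion #1]
  Step 2: replace a->c
  Step 3: replace b->a
  Step 4: replace e->a
  Step 5: keep 'b'
Total insertions: 1

1


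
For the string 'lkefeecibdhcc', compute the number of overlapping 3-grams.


String 'lkefeecibdhcc' has length L = 13.
Number of overlapping n-grams = L - n + 1
Substituting: 13 - 3 + 1 = 11

11


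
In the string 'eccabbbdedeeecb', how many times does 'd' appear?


Scanning 'eccabbbdedeeecb' for 'd':
  Position 7: 'd' -> MATCH (count: 1)
  Position 9: 'd' -> MATCH (count: 2)
Total occurrences of 'd': 2

2


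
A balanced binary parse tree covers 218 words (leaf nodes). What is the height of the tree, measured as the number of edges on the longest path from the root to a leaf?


In a balanced binary tree with n leaves the deepest leaf is ceil(log2(n)) edges below the root.
log2(218) = 7.7682
ceil(7.7682) = 8
height (edges) = 8

8


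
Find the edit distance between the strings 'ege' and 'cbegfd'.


Building DP table for s1='ege' (len 3) and s2='cbegfd' (len 6):
       c  b  e  g  f  d
    0  1  2  3  4  5  6
  e 1  1  2  2  3  4  5
  g 2  2  2  3  2  3  4
  e 3  3  3  2  3  3  4
Edit distance = dp[3][6] = 4

4


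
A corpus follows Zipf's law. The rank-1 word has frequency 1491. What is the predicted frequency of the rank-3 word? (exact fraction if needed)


Zipf's law: freq(rank) = f1 / rank
f1 = 1491, rank = 3
freq = 1491 / 3
= 497

497


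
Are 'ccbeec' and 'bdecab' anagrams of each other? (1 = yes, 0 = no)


Sort characters of 'ccbeec': 'bcccee'
Sort characters of 'bdecab': 'abbcde'
Sorted forms differ -> they are NOT anagrams
Result: 0

0


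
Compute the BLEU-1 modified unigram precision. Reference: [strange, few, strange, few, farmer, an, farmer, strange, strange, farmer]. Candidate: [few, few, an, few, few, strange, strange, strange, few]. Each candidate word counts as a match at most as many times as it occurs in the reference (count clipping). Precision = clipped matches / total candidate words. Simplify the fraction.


Reference word counts: {'an': 1, 'farmer': 3, 'few': 2, 'strange': 4}
Checking each candidate word (with clipping):
  'few' -> in reference (ref count 2, used 1/2) -> match (matches: 1)
  'few' -> in reference (ref count 2, used 2/2) -> match (matches: 2)
  'an' -> in reference (ref count 1, used 1/1) -> match (matches: 3)
  'few' -> ref count 2 already used up (2/2) -> clipped, no match (matches: 3)
  'few' -> ref count 2 already used up (2/2) -> clipped, no match (matches: 3)
  'strange' -> in reference (ref count 4, used 1/4) -> match (matches: 4)
  'strange' -> in reference (ref count 4, used 2/4) -> match (matches: 5)
  'strange' -> in reference (ref count 4, used 3/4) -> match (matches: 6)
  'few' -> ref count 2 already used up (2/2) -> clipped, no match (matches: 6)
Clipped matches: 6, Candidate length: 9
Precision = 6/9 = 2/3

2/3


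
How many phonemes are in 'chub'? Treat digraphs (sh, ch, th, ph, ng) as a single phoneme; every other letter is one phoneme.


Parsing 'chub' greedily, digraphs first:
  'ch' -> digraph (1 consonant phoneme) (phonemes so far: 1)
  'u' -> vowel phoneme (phonemes so far: 2)
  'b' -> consonant phoneme (phonemes so far: 3)
Total phonemes: 3

3


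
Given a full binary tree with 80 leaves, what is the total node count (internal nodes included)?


Leaf nodes (terminals): 80
Internal nodes = n - 1 = 80 - 1 = 79
Total = leaves + internal = 80 + 79 = 159

159


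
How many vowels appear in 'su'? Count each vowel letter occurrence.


Scanning each character of 'su':
  Position 1: 's' -> consonant (running count: 0)
  Position 2: 'u' -> vowel (running count: 1)
Total vowels: 1

1


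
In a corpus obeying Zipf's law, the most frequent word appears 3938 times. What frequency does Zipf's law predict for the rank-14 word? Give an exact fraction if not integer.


Zipf's law: freq(rank) = f1 / rank
f1 = 3938, rank = 14
freq = 3938 / 14
GCD(3938, 14) = 2
Simplified: 1969/7

1969/7


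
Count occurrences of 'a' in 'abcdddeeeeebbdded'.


Scanning 'abcdddeeeeebbdded' for 'a':
  Position 0: 'a' -> MATCH (count: 1)
Total occurrences of 'a': 1

1


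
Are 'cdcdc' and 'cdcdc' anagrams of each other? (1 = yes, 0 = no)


Sort characters of 'cdcdc': 'cccdd'
Sort characters of 'cdcdc': 'cccdd'
Sorted forms match -> they ARE anagrams
Result: 1

1


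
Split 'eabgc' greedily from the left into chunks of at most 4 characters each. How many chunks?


'eabgc' has 5 characters.
Chunking with max size 4:
  Chunk 1: 'eabg' (positions 0-3)
  Chunk 2: 'c' (positions 4-4)
Total chunks: ceil(5 / 4) = 2

2


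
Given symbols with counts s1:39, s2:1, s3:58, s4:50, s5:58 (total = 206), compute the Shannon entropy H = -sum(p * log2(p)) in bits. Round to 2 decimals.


Computing entropy H = -sum(p_i * log2(p_i)):
  s1: p = 39/206 = 0.1893, -p*log2(p) = 0.4546
  s2: p = 1/206 = 0.0049, -p*log2(p) = 0.0373
  s3: p = 58/206 = 0.2816, -p*log2(p) = 0.5148
  s4: p = 50/206 = 0.2427, -p*log2(p) = 0.4958
  s5: p = 58/206 = 0.2816, -p*log2(p) = 0.5148
H = sum of terms = 2.0173
Rounded to 2 decimals: 2.02

2.02


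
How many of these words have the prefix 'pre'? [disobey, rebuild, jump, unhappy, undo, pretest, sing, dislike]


Checking each word for prefix 'pre':
  'disobey' -> no (count: 0)
  'rebuild' -> no (count: 0)
  'jump' -> no (count: 0)
  'unhappy' -> no (count: 0)
  'undo' -> no (count: 0)
  'pretest' -> YES, starts with 'pre' (count: 1)
  'sing' -> no (count: 1)
  'dislike' -> no (count: 1)
Total with prefix 'pre': 1

1


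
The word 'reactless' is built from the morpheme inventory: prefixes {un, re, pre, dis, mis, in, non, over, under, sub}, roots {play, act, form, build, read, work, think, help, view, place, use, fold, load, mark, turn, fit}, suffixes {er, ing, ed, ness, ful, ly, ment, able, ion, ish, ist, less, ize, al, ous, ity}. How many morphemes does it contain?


Segmenting 'reactless' against the inventory:
  're' -> prefix (morpheme 1)
  'act' -> root (morpheme 2)
  'less' -> suffix (morpheme 3)
Total morphemes: 3

3


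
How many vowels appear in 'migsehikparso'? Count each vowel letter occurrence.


Scanning each character of 'migsehikparso':
  Position 1: 'm' -> consonant (running count: 0)
  Position 2: 'i' -> vowel (running count: 1)
  Position 3: 'g' -> consonant (running count: 1)
  Position 4: 's' -> consonant (running count: 1)
  Position 5: 'e' -> vowel (running count: 2)
  Position 6: 'h' -> consonant (running count: 2)
  Position 7: 'i' -> vowel (running count: 3)
  Position 8: 'k' -> consonant (running count: 3)
  Position 9: 'p' -> consonant (running count: 3)
  Position 10: 'a' -> vowel (running count: 4)
  Position 11: 'r' -> consonant (running count: 4)
  Position 12: 's' -> consonant (running count: 4)
  Position 13: 'o' -> vowel (running count: 5)
Total vowels: 5

5


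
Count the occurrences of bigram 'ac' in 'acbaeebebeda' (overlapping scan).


Scanning 'acbaeebebeda' for bigram 'ac':
  Position 0: 'ac' -> MATCH
  Position 1: 'cb' -> no
  Position 2: 'ba' -> no
  Position 3: 'ae' -> no
  Position 4: 'ee' -> no
  Position 5: 'eb' -> no
  Position 6: 'be' -> no
  Position 7: 'eb' -> no
  Position 8: 'be' -> no
  Position 9: 'ed' -> no
  Position 10: 'da' -> no
Total matches: 1

1


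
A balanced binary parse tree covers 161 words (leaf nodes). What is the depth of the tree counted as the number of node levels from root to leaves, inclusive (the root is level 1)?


In a balanced binary tree with n leaves the deepest leaf is ceil(log2(n)) edges below the root,
so counting node levels inclusive of root and leaves gives ceil(log2(n)) + 1 levels.
log2(161) = 7.3309
ceil(7.3309) = 8
levels = 8 + 1 = 9

9


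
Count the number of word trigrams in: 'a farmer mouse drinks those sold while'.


Word trigrams from [7] words:
  Trigram 1: (a farmer mouse)
  Trigram 2: (farmer mouse drinks)
  Trigram 3: (mouse drinks those)
  Trigram 4: (drinks those sold)
  Trigram 5: (those sold while)
Total word trigrams: 7 - 2 = 5

5


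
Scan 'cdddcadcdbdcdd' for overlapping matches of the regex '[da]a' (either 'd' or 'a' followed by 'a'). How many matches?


Pattern: [da]a means either 'd' or 'a' followed by 'a'.
Scanning 'cdddcadcdbdcdd' position-by-position:
  Pos 0: window 'cd' -> no
  Pos 1: window 'dd' -> no
  Pos 2: window 'dd' -> no
  Pos 3: window 'dc' -> no
  Pos 4: window 'ca' -> no
  Pos 5: window 'ad' -> no
  Pos 6: window 'dc' -> no
  Pos 7: window 'cd' -> no
  Pos 8: window 'db' -> no
  Pos 9: window 'bd' -> no
  Pos 10: window 'dc' -> no
  Pos 11: window 'cd' -> no
  Pos 12: window 'dd' -> no
  Pos 13: window 'd' -> no
Total matches: 0

0


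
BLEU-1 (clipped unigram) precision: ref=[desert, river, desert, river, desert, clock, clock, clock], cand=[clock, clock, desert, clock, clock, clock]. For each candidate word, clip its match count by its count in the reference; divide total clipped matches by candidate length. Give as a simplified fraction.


Reference word counts: {'clock': 3, 'desert': 3, 'river': 2}
Checking each candidate word (with clipping):
  'clock' -> in reference (ref count 3, used 1/3) -> match (matches: 1)
  'clock' -> in reference (ref count 3, used 2/3) -> match (matches: 2)
  'desert' -> in reference (ref count 3, used 1/3) -> match (matches: 3)
  'clock' -> in reference (ref count 3, used 3/3) -> match (matches: 4)
  'clock' -> ref count 3 already used up (3/3) -> clipped, no match (matches: 4)
  'clock' -> ref count 3 already used up (3/3) -> clipped, no match (matches: 4)
Clipped matches: 4, Candidate length: 6
Precision = 4/6 = 2/3

2/3


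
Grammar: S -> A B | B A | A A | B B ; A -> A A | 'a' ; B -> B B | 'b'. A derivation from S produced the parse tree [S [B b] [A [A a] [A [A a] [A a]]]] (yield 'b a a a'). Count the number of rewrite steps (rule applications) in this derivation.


Every bracketed nonterminal node [X ...] in the tree is produced by exactly one rule application.
Reading the tree off as a leftmost derivation:
  Step 1: S  =>  B A   (applied S -> B A)
  Step 2: B A  =>  b A   (applied B -> b)
  Step 3: b A  =>  b A A   (applied A -> A A)
  Step 4: b A A  =>  b a A   (applied A -> a)
  Step 5: b a A  =>  b a A A   (applied A -> A A)
  Step 6: b a A A  =>  b a a A   (applied A -> a)
  Step 7: b a a A  =>  b a a a   (applied A -> a)
Final yield: b a a a
Total rewrite steps: 7

7


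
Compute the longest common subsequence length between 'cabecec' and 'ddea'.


DP table for LCS of 'cabecec' and 'ddea':
       d  d  e  a
    0  0  0  0  0
  c 0  0  0  0  0
  a 0  0  0  0  1
  b 0  0  0  0  1
  e 0  0  0  1  1
  c 0  0  0  1  1
  e 0  0  0  1  1
  c 0  0  0  1  1
LCS: 'a'
LCS length = 1

1


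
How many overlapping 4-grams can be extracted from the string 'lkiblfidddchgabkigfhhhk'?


String 'lkiblfidddchgabkigfhhhk' has length L = 23.
Number of overlapping n-grams = L - n + 1
Substituting: 23 - 4 + 1 = 20

20


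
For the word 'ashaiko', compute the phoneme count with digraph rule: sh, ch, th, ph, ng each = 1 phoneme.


Parsing 'ashaiko' greedily, digraphs first:
  'a' -> vowel phoneme (phonemes so far: 1)
  'sh' -> digraph (1 consonant phoneme) (phonemes so far: 2)
  'a' -> vowel phoneme (phonemes so far: 3)
  'i' -> vowel phoneme (phonemes so far: 4)
  'k' -> consonant phoneme (phonemes so far: 5)
  'o' -> vowel phoneme (phonemes so far: 6)
Total phonemes: 6

6


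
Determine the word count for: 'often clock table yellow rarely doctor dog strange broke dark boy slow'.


Counting words by splitting on spaces:
  Word 1: 'often'
  Word 2: 'clock'
  Word 3: 'table'
  Word 4: 'yellow'
  Word 5: 'rarely'
  Word 6: 'doctor'
  Word 7: 'dog'
  Word 8: 'strange'
  Word 9: 'broke'
  Word 10: 'dark'
  Word 11: 'boy'
  Word 12: 'slow'
Total words: 12

12


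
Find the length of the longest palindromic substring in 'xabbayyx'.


Scanning 'xabbayyx' for palindromic substrings.
Substring at positions 1-4: 'abba'.
Check: reverse('abba') = 'abba' -> palindrome confirmed.
Neighbouring characters ('x' / 'y') break symmetry, so it cannot extend further.
No longer palindromic substring exists; longest length = 4

4


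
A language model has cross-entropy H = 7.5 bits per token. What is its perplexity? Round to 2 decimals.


Perplexity formula: PP = 2^H
H = 7.5
PP = 2^7.5
Decompose: 2^7.5 = 2^7 * 2^0.5 = 2^7 * sqrt(2)
2^7 = 128, sqrt(2) ~ 1.4142136
PP ~ 128 * 1.4142136 = 181.0193408
Rounded to 2 decimals: 181.02

181.02


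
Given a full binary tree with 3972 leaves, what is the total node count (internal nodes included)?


Leaf nodes (terminals): 3972
Internal nodes = n - 1 = 3972 - 1 = 3971
Total = leaves + internal = 3972 + 3971 = 7943

7943


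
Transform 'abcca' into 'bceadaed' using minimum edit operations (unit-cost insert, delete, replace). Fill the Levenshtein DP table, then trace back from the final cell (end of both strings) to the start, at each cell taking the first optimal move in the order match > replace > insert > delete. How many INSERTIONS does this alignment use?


Edit distance = 6. Backtracking from cell (5, 8) with preference match > replace > insert > delete,
then listing the resulting alignment 'abcca' -> 'bceadaed' left to right:
  Step 1: delete 'a'
  Step 2: keep 'b'
  Step 3: keep 'c'
  Step 4: insert 'e' [insertion #1]
  Step 5: insert 'a' [insertion #2]
  Step 6: replace c->d
  Step 7: keep 'a'
  Step 8: insert 'e' [insertion #3]
  Step 9: insert 'd' [insertion #4]
Total insertions: 4

4


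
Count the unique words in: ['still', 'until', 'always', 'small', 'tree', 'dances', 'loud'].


Listing all tokens and tracking unique types:
  Token 1: 'still' -> NEW (unique so far: 1)
  Token 2: 'until' -> NEW (unique so far: 2)
  Token 3: 'always' -> NEW (unique so far: 3)
  Token 4: 'small' -> NEW (unique so far: 4)
  Token 5: 'tree' -> NEW (unique so far: 5)
  Token 6: 'dances' -> NEW (unique so far: 6)
  Token 7: 'loud' -> NEW (unique so far: 7)
Unique types: ('always', 'dances', 'loud', 'small', 'still', 'tree', 'until')
Vocabulary size: 7

7


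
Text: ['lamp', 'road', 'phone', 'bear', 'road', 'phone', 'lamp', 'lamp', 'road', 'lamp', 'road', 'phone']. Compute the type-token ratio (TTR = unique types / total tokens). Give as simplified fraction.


Tokens: 12
Unique types: ('bear', 'lamp', 'phone', 'road') = 4
TTR = 4/12
Simplify: divide both by 4 -> 1/3
TTR = 1/3

1/3


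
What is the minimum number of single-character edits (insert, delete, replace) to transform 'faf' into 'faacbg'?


Building DP table for s1='faf' (len 3) and s2='faacbg' (len 6):
       f  a  a  c  b  g
    0  1  2  3  4  5  6
  f 1  0  1  2  3  4  5
  a 2  1  0  1  2  3  4
  f 3  2  1  1  2  3  4
Edit distance = dp[3][6] = 4

4


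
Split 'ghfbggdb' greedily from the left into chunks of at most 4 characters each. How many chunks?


'ghfbggdb' has 8 characters.
Chunking with max size 4:
  Chunk 1: 'ghfb' (positions 0-3)
  Chunk 2: 'ggdb' (positions 4-7)
Total chunks: ceil(8 / 4) = 2

2


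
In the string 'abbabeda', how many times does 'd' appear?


Scanning 'abbabeda' for 'd':
  Position 6: 'd' -> MATCH (count: 1)
Total occurrences of 'd': 1

1


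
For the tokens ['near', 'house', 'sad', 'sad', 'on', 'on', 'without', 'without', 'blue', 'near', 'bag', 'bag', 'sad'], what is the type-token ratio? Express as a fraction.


Tokens: 13
Unique types: ('bag', 'blue', 'house', 'near', 'on', 'sad', 'without') = 7
TTR = 7/13
Already in lowest terms.

7/13


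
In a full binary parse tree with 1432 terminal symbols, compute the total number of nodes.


Leaf nodes (terminals): 1432
Internal nodes = n - 1 = 1432 - 1 = 1431
Total = leaves + internal = 1432 + 1431 = 2863

2863


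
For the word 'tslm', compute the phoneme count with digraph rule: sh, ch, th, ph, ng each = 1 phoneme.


Parsing 'tslm' greedily, digraphs first:
  't' -> consonant phoneme (phonemes so far: 1)
  's' -> consonant phoneme (phonemes so far: 2)
  'l' -> consonant phoneme (phonemes so far: 3)
  'm' -> consonant phoneme (phonemes so far: 4)
Total phonemes: 4

4


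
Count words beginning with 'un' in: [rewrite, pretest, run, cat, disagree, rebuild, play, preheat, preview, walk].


Checking each word for prefix 'un':
  'rewrite' -> no (count: 0)
  'pretest' -> no (count: 0)
  'run' -> no (count: 0)
  'cat' -> no (count: 0)
  'disagree' -> no (count: 0)
  'rebuild' -> no (count: 0)
  'play' -> no (count: 0)
  'preheat' -> no (count: 0)
  'preview' -> no (count: 0)
  'walk' -> no (count: 0)
Total with prefix 'un': 0

0


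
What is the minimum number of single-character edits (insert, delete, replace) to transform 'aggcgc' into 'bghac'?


Building DP table for s1='aggcgc' (len 6) and s2='bghac' (len 5):
       b  g  h  a  c
    0  1  2  3  4  5
  a 1  1  2  3  3  4
  g 2  2  1  2  3  4
  g 3  3  2  2  3  4
  c 4  4  3  3  3  3
  g 5  5  4  4  4  4
  c 6  6  5  5  5  4
Edit distance = dp[6][5] = 4

4


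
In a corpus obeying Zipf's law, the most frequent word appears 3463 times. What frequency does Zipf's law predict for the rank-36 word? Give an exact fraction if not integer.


Zipf's law: freq(rank) = f1 / rank
f1 = 3463, rank = 36
freq = 3463 / 36
GCD(3463, 36) = 1
Simplified: 3463/36

3463/36


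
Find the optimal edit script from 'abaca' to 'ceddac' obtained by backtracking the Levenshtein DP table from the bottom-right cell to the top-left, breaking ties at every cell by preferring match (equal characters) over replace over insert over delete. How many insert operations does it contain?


Edit distance = 5. Backtracking from cell (5, 6) with preference match > replace > insert > delete,
then listing the resulting alignment 'abaca' -> 'ceddac' left to right:
  Step 1: replace a->c
  Step 2: replace b->e
  Step 3: replace a->d
  Step 4: replace c->d
  Step 5: keep 'a'
  Step 6: insert 'c' [insertion #1]
Total insertions: 1

1


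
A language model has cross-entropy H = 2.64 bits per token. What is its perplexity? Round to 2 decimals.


Perplexity formula: PP = 2^H
H = 2.64
PP = 2^2.64
Decompose: 2^2.64 = 2^2 * 2^0.64
2^2 = 4, 2^0.64 ~ 1.5583292
PP ~ 4 * 1.5583292 = 6.2333168
Rounded to 2 decimals: 6.23

6.23


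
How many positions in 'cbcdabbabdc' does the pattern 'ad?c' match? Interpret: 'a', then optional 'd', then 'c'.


Pattern: ad?c means 'a', then optional 'd', then 'c'.
Scanning 'cbcdabbabdc' position-by-position:
  Pos 0: window 'cbc' -> no
  Pos 1: window 'bcd' -> no
  Pos 2: window 'cda' -> no
  Pos 3: window 'dab' -> no
  Pos 4: window 'abb' -> no
  Pos 5: window 'bba' -> no
  Pos 6: window 'bab' -> no
  Pos 7: window 'abd' -> no
  Pos 8: window 'bdc' -> no
  Pos 9: window 'dc' -> no
  Pos 10: window 'c' -> no
Total matches: 0

0


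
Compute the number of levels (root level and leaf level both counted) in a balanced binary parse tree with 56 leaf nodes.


In a balanced binary tree with n leaves the deepest leaf is ceil(log2(n)) edges below the root,
so counting node levels inclusive of root and leaves gives ceil(log2(n)) + 1 levels.
log2(56) = 5.8074
ceil(5.8074) = 6
levels = 6 + 1 = 7

7


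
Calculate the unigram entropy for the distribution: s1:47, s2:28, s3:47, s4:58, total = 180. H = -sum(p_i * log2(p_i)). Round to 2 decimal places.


Computing entropy H = -sum(p_i * log2(p_i)):
  s1: p = 47/180 = 0.2611, -p*log2(p) = 0.5058
  s2: p = 28/180 = 0.1556, -p*log2(p) = 0.4176
  s3: p = 47/180 = 0.2611, -p*log2(p) = 0.5058
  s4: p = 58/180 = 0.3222, -p*log2(p) = 0.5265
H = sum of terms = 1.9557
Rounded to 2 decimals: 1.96

1.96


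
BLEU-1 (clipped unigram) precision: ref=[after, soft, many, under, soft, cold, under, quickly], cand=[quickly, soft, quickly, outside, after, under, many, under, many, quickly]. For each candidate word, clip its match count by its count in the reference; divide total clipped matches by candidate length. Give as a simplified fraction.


Reference word counts: {'after': 1, 'cold': 1, 'many': 1, 'quickly': 1, 'soft': 2, 'under': 2}
Checking each candidate word (with clipping):
  'quickly' -> in reference (ref count 1, used 1/1) -> match (matches: 1)
  'soft' -> in reference (ref count 2, used 1/2) -> match (matches: 2)
  'quickly' -> ref count 1 already used up (1/1) -> clipped, no match (matches: 2)
  'outside' -> not in reference -> no match (matches: 2)
  'after' -> in reference (ref count 1, used 1/1) -> match (matches: 3)
  'under' -> in reference (ref count 2, used 1/2) -> match (matches: 4)
  'many' -> in reference (ref count 1, used 1/1) -> match (matches: 5)
  'under' -> in reference (ref count 2, used 2/2) -> match (matches: 6)
  'many' -> ref count 1 already used up (1/1) -> clipped, no match (matches: 6)
  'quickly' -> ref count 1 already used up (1/1) -> clipped, no match (matches: 6)
Clipped matches: 6, Candidate length: 10
Precision = 6/10 = 3/5

3/5


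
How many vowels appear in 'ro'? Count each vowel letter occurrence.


Scanning each character of 'ro':
  Position 1: 'r' -> consonant (running count: 0)
  Position 2: 'o' -> vowel (running count: 1)
Total vowels: 1

1


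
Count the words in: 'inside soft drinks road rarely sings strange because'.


Counting words by splitting on spaces:
  Word 1: 'inside'
  Word 2: 'soft'
  Word 3: 'drinks'
  Word 4: 'road'
  Word 5: 'rarely'
  Word 6: 'sings'
  Word 7: 'strange'
  Word 8: 'because'
Total words: 8

8


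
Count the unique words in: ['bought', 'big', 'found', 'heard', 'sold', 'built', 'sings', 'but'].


Listing all tokens and tracking unique types:
  Token 1: 'bought' -> NEW (unique so far: 1)
  Token 2: 'big' -> NEW (unique so far: 2)
  Token 3: 'found' -> NEW (unique so far: 3)
  Token 4: 'heard' -> NEW (unique so far: 4)
  Token 5: 'sold' -> NEW (unique so far: 5)
  Token 6: 'built' -> NEW (unique so far: 6)
  Token 7: 'sings' -> NEW (unique so far: 7)
  Token 8: 'but' -> NEW (unique so far: 8)
Unique types: ('big', 'bought', 'built', 'but', 'found', 'heard', 'sings', 'sold')
Vocabulary size: 8

8


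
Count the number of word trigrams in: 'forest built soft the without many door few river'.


Word trigrams from [9] words:
  Trigram 1: (forest built soft)
  Trigram 2: (built soft the)
  Trigram 3: (soft the without)
  Trigram 4: (the without many)
  Trigram 5: (without many door)
  Trigram 6: (many door few)
  Trigram 7: (door few river)
Total word trigrams: 9 - 2 = 7

7


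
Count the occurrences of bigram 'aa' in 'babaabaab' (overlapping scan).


Scanning 'babaabaab' for bigram 'aa':
  Position 0: 'ba' -> no
  Position 1: 'ab' -> no
  Position 2: 'ba' -> no
  Position 3: 'aa' -> MATCH
  Position 4: 'ab' -> no
  Position 5: 'ba' -> no
  Position 6: 'aa' -> MATCH
  Position 7: 'ab' -> no
Total matches: 2

2


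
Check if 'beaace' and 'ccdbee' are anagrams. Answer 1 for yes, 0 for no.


Sort characters of 'beaace': 'aabcee'
Sort characters of 'ccdbee': 'bccdee'
Sorted forms differ -> they are NOT anagrams
Result: 0

0


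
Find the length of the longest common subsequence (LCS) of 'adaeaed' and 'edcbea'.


DP table for LCS of 'adaeaed' and 'edcbea':
       e  d  c  b  e  a
    0  0  0  0  0  0  0
  a 0  0  0  0  0  0  1
  d 0  0  1  1  1  1  1
  a 0  0  1  1  1  1  2
  e 0  1  1  1  1  2  2
  a 0  1  1  1  1  2  3
  e 0  1  1  1  1  2  3
  d 0  1  2  2  2  2  3
LCS: 'dea'
LCS length = 3

3


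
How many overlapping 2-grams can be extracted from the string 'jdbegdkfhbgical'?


String 'jdbegdkfhbgical' has length L = 15.
Number of overlapping n-grams = L - n + 1
Substituting: 15 - 2 + 1 = 14

14


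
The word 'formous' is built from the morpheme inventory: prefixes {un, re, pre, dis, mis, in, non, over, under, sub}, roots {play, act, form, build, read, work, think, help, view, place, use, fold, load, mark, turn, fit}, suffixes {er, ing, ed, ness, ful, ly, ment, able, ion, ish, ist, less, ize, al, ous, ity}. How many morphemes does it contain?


Segmenting 'formous' against the inventory:
  'form' -> root (morpheme 1)
  'ous' -> suffix (morpheme 2)
Total morphemes: 2

2


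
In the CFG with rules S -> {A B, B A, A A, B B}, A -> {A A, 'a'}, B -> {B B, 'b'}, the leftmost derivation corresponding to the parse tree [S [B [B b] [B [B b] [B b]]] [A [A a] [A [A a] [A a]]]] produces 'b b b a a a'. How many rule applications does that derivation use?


Every bracketed nonterminal node [X ...] in the tree is produced by exactly one rule application.
Reading the tree off as a leftmost derivation:
  Step 1: S  =>  B A   (applied S -> B A)
  Step 2: B A  =>  B B A   (applied B -> B B)
  Step 3: B B A  =>  b B A   (applied B -> b)
  Step 4: b B A  =>  b B B A   (applied B -> B B)
  Step 5: b B B A  =>  b b B A   (applied B -> b)
  Step 6: b b B A  =>  b b b A   (applied B -> b)
  Step 7: b b b A  =>  b b b A A   (applied A -> A A)
  Step 8: b b b A A  =>  b b b a A   (applied A -> a)
  Step 9: b b b a A  =>  b b b a A A   (applied A -> A A)
  Step 10: b b b a A A  =>  b b b a a A   (applied A -> a)
  Step 11: b b b a a A  =>  b b b a a a   (applied A -> a)
Final yield: b b b a a a
Total rewrite steps: 11

11


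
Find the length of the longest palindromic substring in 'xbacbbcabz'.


Scanning 'xbacbbcabz' for palindromic substrings.
Substring at positions 1-8: 'bacbbcab'.
Check: reverse('bacbbcab') = 'bacbbcab' -> palindrome confirmed.
Neighbouring characters ('x' / 'z') break symmetry, so it cannot extend further.
No longer palindromic substring exists; longest length = 8

8


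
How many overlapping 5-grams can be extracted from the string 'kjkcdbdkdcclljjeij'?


String 'kjkcdbdkdcclljjeij' has length L = 18.
Number of overlapping n-grams = L - n + 1
Substituting: 18 - 5 + 1 = 14

14


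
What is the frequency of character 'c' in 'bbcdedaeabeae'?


Scanning 'bbcdedaeabeae' for 'c':
  Position 2: 'c' -> MATCH (count: 1)
Total occurrences of 'c': 1

1


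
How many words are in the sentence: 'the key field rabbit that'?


Counting words by splitting on spaces:
  Word 1: 'the'
  Word 2: 'key'
  Word 3: 'field'
  Word 4: 'rabbit'
  Word 5: 'that'
Total words: 5

5


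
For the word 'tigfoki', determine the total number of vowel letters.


Scanning each character of 'tigfoki':
  Position 1: 't' -> consonant (running count: 0)
  Position 2: 'i' -> vowel (running count: 1)
  Position 3: 'g' -> consonant (running count: 1)
  Position 4: 'f' -> consonant (running count: 1)
  Position 5: 'o' -> vowel (running count: 2)
  Position 6: 'k' -> consonant (running count: 2)
  Position 7: 'i' -> vowel (running count: 3)
Total vowels: 3

3


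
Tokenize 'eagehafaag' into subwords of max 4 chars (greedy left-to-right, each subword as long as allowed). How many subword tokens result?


'eagehafaag' has 10 characters.
Chunking with max size 4:
  Chunk 1: 'eage' (positions 0-3)
  Chunk 2: 'hafa' (positions 4-7)
  Chunk 3: 'ag' (positions 8-9)
Total chunks: ceil(10 / 4) = 3

3


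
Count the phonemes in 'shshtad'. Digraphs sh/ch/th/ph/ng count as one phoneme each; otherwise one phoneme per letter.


Parsing 'shshtad' greedily, digraphs first:
  'sh' -> digraph (1 consonant phoneme) (phonemes so far: 1)
  'sh' -> digraph (1 consonant phoneme) (phonemes so far: 2)
  't' -> consonant phoneme (phonemes so far: 3)
  'a' -> vowel phoneme (phonemes so far: 4)
  'd' -> consonant phoneme (phonemes so far: 5)
Total phonemes: 5

5


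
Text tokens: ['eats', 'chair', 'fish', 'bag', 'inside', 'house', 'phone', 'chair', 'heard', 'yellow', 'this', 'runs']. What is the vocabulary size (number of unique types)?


Listing all tokens and tracking unique types:
  Token 1: 'eats' -> NEW (unique so far: 1)
  Token 2: 'chair' -> NEW (unique so far: 2)
  Token 3: 'fish' -> NEW (unique so far: 3)
  Token 4: 'bag' -> NEW (unique so far: 4)
  Token 5: 'inside' -> NEW (unique so far: 5)
  Token 6: 'house' -> NEW (unique so far: 6)
  Token 7: 'phone' -> NEW (unique so far: 7)
  Token 8: 'chair' -> duplicate (unique so far: 7)
  Token 9: 'heard' -> NEW (unique so far: 8)
  Token 10: 'yellow' -> NEW (unique so far: 9)
  Token 11: 'this' -> NEW (unique so far: 10)
  Token 12: 'runs' -> NEW (unique so far: 11)
Unique types: ('bag', 'chair', 'eats', 'fish', 'heard', 'house', 'inside', 'phone', 'runs', 'this', 'yellow')
Vocabulary size: 11

11


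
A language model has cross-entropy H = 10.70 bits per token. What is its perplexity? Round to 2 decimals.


Perplexity formula: PP = 2^H
H = 10.70
PP = 2^10.70
Decompose: 2^10.70 = 2^10 * 2^0.70
2^10 = 1024, 2^0.70 ~ 1.6245048
PP ~ 1024 * 1.6245048 = 1663.4929152
Rounded to 2 decimals: 1663.49

1663.49


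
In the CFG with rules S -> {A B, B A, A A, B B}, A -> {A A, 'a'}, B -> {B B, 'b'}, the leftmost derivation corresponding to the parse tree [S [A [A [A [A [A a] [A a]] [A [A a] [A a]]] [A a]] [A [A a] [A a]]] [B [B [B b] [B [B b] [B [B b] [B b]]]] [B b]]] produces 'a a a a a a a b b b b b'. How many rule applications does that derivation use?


Every bracketed nonterminal node [X ...] in the tree is produced by exactly one rule application.
Reading the tree off as a leftmost derivation:
  Step 1: S  =>  A B   (applied S -> A B)
  Step 2: A B  =>  A A B   (applied A -> A A)
  Step 3: A A B  =>  A A A B   (applied A -> A A)
  Step 4: A A A B  =>  A A A A B   (applied A -> A A)
  Step 5: A A A A B  =>  A A A A A B   (applied A -> A A)
  Step 6: A A A A A B  =>  a A A A A B   (applied A -> a)
  Step 7: a A A A A B  =>  a a A A A B   (applied A -> a)
  Step 8: a a A A A B  =>  a a A A A A B   (applied A -> A A)
  Step 9: a a A A A A B  =>  a a a A A A B   (applied A -> a)
  Step 10: a a a A A A B  =>  a a a a A A B   (applied A -> a)
  Step 11: a a a a A A B  =>  a a a a a A B   (applied A -> a)
  Step 12: a a a a a A B  =>  a a a a a A A B   (applied A -> A A)
  Step 13: a a a a a A A B  =>  a a a a a a A B   (applied A -> a)
  Step 14: a a a a a a A B  =>  a a a a a a a B   (applied A -> a)
  Step 15: a a a a a a a B  =>  a a a a a a a B B   (applied B -> B B)
  Step 16: a a a a a a a B B  =>  a a a a a a a B B B   (applied B -> B B)
  Step 17: a a a a a a a B B B  =>  a a a a a a a b B B   (applied B -> b)
  Step 18: a a a a a a a b B B  =>  a a a a a a a b B B B   (applied B -> B B)
  Step 19: a a a a a a a b B B B  =>  a a a a a a a b b B B   (applied B -> b)
  Step 20: a a a a a a a b b B B  =>  a a a a a a a b b B B B   (applied B -> B B)
  Step 21: a a a a a a a b b B B B  =>  a a a a a a a b b b B B   (applied B -> b)
  Step 22: a a a a a a a b b b B B  =>  a a a a a a a b b b b B   (applied B -> b)
  Step 23: a a a a a a a b b b b B  =>  a a a a a a a b b b b b   (applied B -> b)
Final yield: a a a a a a a b b b b b
Total rewrite steps: 23

23


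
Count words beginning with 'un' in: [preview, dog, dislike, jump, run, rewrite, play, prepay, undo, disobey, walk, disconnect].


Checking each word for prefix 'un':
  'preview' -> no (count: 0)
  'dog' -> no (count: 0)
  'dislike' -> no (count: 0)
  'jump' -> no (count: 0)
  'run' -> no (count: 0)
  'rewrite' -> no (count: 0)
  'play' -> no (count: 0)
  'prepay' -> no (count: 0)
  'undo' -> YES, starts with 'un' (count: 1)
  'disobey' -> no (count: 1)
  'walk' -> no (count: 1)
  'disconnect' -> no (count: 1)
Total with prefix 'un': 1

1


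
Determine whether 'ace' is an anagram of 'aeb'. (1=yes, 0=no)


Sort characters of 'ace': 'ace'
Sort characters of 'aeb': 'abe'
Sorted forms differ -> they are NOT anagrams
Result: 0

0


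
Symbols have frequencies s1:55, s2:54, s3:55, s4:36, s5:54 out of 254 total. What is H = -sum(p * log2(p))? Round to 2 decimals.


Computing entropy H = -sum(p_i * log2(p_i)):
  s1: p = 55/254 = 0.2165, -p*log2(p) = 0.4780
  s2: p = 54/254 = 0.2126, -p*log2(p) = 0.4749
  s3: p = 55/254 = 0.2165, -p*log2(p) = 0.4780
  s4: p = 36/254 = 0.1417, -p*log2(p) = 0.3995
  s5: p = 54/254 = 0.2126, -p*log2(p) = 0.4749
H = sum of terms = 2.3053
Rounded to 2 decimals: 2.31

2.31


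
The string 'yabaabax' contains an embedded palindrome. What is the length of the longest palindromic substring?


Scanning 'yabaabax' for palindromic substrings.
Substring at positions 1-6: 'abaaba'.
Check: reverse('abaaba') = 'abaaba' -> palindrome confirmed.
Neighbouring characters ('y' / 'x') break symmetry, so it cannot extend further.
No longer palindromic substring exists; longest length = 6

6


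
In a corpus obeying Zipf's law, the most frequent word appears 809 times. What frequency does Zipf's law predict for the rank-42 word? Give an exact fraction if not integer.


Zipf's law: freq(rank) = f1 / rank
f1 = 809, rank = 42
freq = 809 / 42
GCD(809, 42) = 1
Simplified: 809/42

809/42


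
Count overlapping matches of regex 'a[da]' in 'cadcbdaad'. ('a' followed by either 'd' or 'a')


Pattern: a[da] means 'a' followed by either 'd' or 'a'.
Scanning 'cadcbdaad' position-by-position:
  Pos 0: window 'ca' -> no
  Pos 1: window 'ad' -> MATCH
  Pos 2: window 'dc' -> no
  Pos 3: window 'cb' -> no
  Pos 4: window 'bd' -> no
  Pos 5: window 'da' -> no
  Pos 6: window 'aa' -> MATCH
  Pos 7: window 'ad' -> MATCH
  Pos 8: window 'd' -> no
Total matches: 3

3


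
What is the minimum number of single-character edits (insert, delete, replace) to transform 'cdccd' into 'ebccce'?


Building DP table for s1='cdccd' (len 5) and s2='ebccce' (len 6):
       e  b  c  c  c  e
    0  1  2  3  4  5  6
  c 1  1  2  2  3  4  5
  d 2  2  2  3  3  4  5
  c 3  3  3  2  3  3  4
  c 4  4  4  3  2  3  4
  d 5  5  5  4  3  3  4
Edit distance = dp[5][6] = 4

4


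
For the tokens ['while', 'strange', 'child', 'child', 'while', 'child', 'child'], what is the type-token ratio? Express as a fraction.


Tokens: 7
Unique types: ('child', 'strange', 'while') = 3
TTR = 3/7
Already in lowest terms.

3/7


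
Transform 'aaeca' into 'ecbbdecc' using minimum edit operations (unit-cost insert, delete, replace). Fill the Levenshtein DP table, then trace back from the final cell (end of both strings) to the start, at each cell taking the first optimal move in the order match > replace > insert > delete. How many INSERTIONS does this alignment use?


Edit distance = 6. Backtracking from cell (5, 8) with preference match > replace > insert > delete,
then listing the resulting alignment 'aaeca' -> 'ecbbdecc' left to right:
  Step 1: insert 'e' [insertion #1]
  Step 2: insert 'c' [insertion #2]
  Step 3: insert 'b' [insertion #3]
  Step 4: replace a->b
  Step 5: replace a->d
  Step 6: keep 'e'
  Step 7: keep 'c'
  Step 8: replace a->c
Total insertions: 3

3


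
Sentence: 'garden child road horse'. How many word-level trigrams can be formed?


Word trigrams from [4] words:
  Trigram 1: (garden child road)
  Trigram 2: (child road horse)
Total word trigrams: 4 - 2 = 2

2


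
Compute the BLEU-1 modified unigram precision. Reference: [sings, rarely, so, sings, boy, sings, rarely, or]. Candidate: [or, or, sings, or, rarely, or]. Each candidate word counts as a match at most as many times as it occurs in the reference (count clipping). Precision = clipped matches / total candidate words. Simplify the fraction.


Reference word counts: {'boy': 1, 'or': 1, 'rarely': 2, 'sings': 3, 'so': 1}
Checking each candidate word (with clipping):
  'or' -> in reference (ref count 1, used 1/1) -> match (matches: 1)
  'or' -> ref count 1 already used up (1/1) -> clipped, no match (matches: 1)
  'sings' -> in reference (ref count 3, used 1/3) -> match (matches: 2)
  'or' -> ref count 1 already used up (1/1) -> clipped, no match (matches: 2)
  'rarely' -> in reference (ref count 2, used 1/2) -> match (matches: 3)
  'or' -> ref count 1 already used up (1/1) -> clipped, no match (matches: 3)
Clipped matches: 3, Candidate length: 6
Precision = 3/6 = 1/2

1/2


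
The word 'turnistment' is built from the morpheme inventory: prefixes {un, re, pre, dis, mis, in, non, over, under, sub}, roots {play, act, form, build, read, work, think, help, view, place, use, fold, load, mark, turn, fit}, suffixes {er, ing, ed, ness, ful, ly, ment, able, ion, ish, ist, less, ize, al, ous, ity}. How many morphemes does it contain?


Segmenting 'turnistment' against the inventory:
  'turn' -> root (morpheme 1)
  'ist' -> suffix (morpheme 2)
  'ment' -> suffix (morpheme 3)
Total morphemes: 3

3


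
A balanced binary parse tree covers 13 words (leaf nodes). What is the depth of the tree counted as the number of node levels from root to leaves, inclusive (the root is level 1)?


In a balanced binary tree with n leaves the deepest leaf is ceil(log2(n)) edges below the root,
so counting node levels inclusive of root and leaves gives ceil(log2(n)) + 1 levels.
log2(13) = 3.7004
ceil(3.7004) = 4
levels = 4 + 1 = 5

5


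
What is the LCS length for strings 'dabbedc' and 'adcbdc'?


DP table for LCS of 'dabbedc' and 'adcbdc':
       a  d  c  b  d  c
    0  0  0  0  0  0  0
  d 0  0  1  1  1  1  1
  a 0  1  1  1  1  1  1
  b 0  1  1  1  2  2  2
  b 0  1  1  1  2  2  2
  e 0  1  1  1  2  2  2
  d 0  1  2  2  2  3  3
  c 0  1  2  3  3  3  4
LCS: 'dbdc'
LCS length = 4

4


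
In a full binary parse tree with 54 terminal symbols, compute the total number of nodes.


Leaf nodes (terminals): 54
Internal nodes = n - 1 = 54 - 1 = 53
Total = leaves + internal = 54 + 53 = 107

107


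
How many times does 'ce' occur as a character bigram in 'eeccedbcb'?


Scanning 'eeccedbcb' for bigram 'ce':
  Position 0: 'ee' -> no
  Position 1: 'ec' -> no
  Position 2: 'cc' -> no
  Position 3: 'ce' -> MATCH
  Position 4: 'ed' -> no
  Position 5: 'db' -> no
  Position 6: 'bc' -> no
  Position 7: 'cb' -> no
Total matches: 1

1


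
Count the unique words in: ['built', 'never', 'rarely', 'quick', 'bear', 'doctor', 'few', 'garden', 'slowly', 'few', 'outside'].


Listing all tokens and tracking unique types:
  Token 1: 'built' -> NEW (unique so far: 1)
  Token 2: 'never' -> NEW (unique so far: 2)
  Token 3: 'rarely' -> NEW (unique so far: 3)
  Token 4: 'quick' -> NEW (unique so far: 4)
  Token 5: 'bear' -> NEW (unique so far: 5)
  Token 6: 'doctor' -> NEW (unique so far: 6)
  Token 7: 'few' -> NEW (unique so far: 7)
  Token 8: 'garden' -> NEW (unique so far: 8)
  Token 9: 'slowly' -> NEW (unique so far: 9)
  Token 10: 'few' -> duplicate (unique so far: 9)
  Token 11: 'outside' -> NEW (unique so far: 10)
Unique types: ('bear', 'built', 'doctor', 'few', 'garden', 'never', 'outside', 'quick', 'rarely', 'slowly')
Vocabulary size: 10

10


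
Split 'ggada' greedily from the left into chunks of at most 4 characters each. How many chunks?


'ggada' has 5 characters.
Chunking with max size 4:
  Chunk 1: 'ggad' (positions 0-3)
  Chunk 2: 'a' (positions 4-4)
Total chunks: ceil(5 / 4) = 2

2


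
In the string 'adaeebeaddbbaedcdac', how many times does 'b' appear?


Scanning 'adaeebeaddbbaedcdac' for 'b':
  Position 5: 'b' -> MATCH (count: 1)
  Position 10: 'b' -> MATCH (count: 2)
  Position 11: 'b' -> MATCH (count: 3)
Total occurrences of 'b': 3

3


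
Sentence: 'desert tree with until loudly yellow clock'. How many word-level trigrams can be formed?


Word trigrams from [7] words:
  Trigram 1: (desert tree with)
  Trigram 2: (tree with until)
  Trigram 3: (with until loudly)
  Trigram 4: (until loudly yellow)
  Trigram 5: (loudly yellow clock)
Total word trigrams: 7 - 2 = 5

5


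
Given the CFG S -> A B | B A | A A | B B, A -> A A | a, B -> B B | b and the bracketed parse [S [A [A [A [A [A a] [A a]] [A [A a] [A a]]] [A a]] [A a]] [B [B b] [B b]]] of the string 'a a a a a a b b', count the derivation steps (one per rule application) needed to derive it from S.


Every bracketed nonterminal node [X ...] in the tree is produced by exactly one rule application.
Reading the tree off as a leftmost derivation:
  Step 1: S  =>  A B   (applied S -> A B)
  Step 2: A B  =>  A A B   (applied A -> A A)
  Step 3: A A B  =>  A A A B   (applied A -> A A)
  Step 4: A A A B  =>  A A A A B   (applied A -> A A)
  Step 5: A A A A B  =>  A A A A A B   (applied A -> A A)
  Step 6: A A A A A B  =>  a A A A A B   (applied A -> a)
  Step 7: a A A A A B  =>  a a A A A B   (applied A -> a)
  Step 8: a a A A A B  =>  a a A A A A B   (applied A -> A A)
  Step 9: a a A A A A B  =>  a a a A A A B   (applied A -> a)
  Step 10: a a a A A A B  =>  a a a a A A B   (applied A -> a)
  Step 11: a a a a A A B  =>  a a a a a A B   (applied A -> a)
  Step 12: a a a a a A B  =>  a a a a a a B   (applied A -> a)
  Step 13: a a a a a a B  =>  a a a a a a B B   (applied B -> B B)
  Step 14: a a a a a a B B  =>  a a a a a a b B   (applied B -> b)
  Step 15: a a a a a a b B  =>  a a a a a a b b   (applied B -> b)
Final yield: a a a a a a b b
Total rewrite steps: 15

15
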